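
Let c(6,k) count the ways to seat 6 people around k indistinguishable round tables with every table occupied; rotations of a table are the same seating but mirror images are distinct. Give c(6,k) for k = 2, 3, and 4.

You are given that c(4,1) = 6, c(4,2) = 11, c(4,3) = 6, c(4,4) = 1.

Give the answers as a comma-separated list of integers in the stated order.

274, 225, 85

[5] T[5,1]:4*6+0=24 · T[5,2]:4*11+6=50 · T[5,3]:4*6+11=35 · T[5,4]:4*1+6=10
[6] T[6,2]:5*50+24=274 · T[6,3]:5*35+50=225 · T[6,4]:5*10+35=85
Read c(6,2) = 274, c(6,3) = 225, c(6,4) = 85.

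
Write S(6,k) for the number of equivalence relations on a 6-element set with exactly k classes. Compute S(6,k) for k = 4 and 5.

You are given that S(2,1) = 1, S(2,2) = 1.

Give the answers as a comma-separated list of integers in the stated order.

r3: T_3,1=1×1+0=1; T_3,2=2×1+1=3; T_3,3=3×0+1=1
r4: T_4,2=2×3+1=7; T_4,3=3×1+3=6; T_4,4=4×0+1=1
r5: T_5,3=3×6+7=25; T_5,4=4×1+6=10; T_5,5=5×0+1=1
r6: T_6,4=4×10+25=65; T_6,5=5×1+10=15
Read S(6,4) = 65, S(6,5) = 15.

65, 15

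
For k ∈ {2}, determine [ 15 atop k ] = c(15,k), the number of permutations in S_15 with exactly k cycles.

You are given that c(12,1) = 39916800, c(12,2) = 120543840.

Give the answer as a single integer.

283465647360

[13] T[13,1]:12*39916800+0=479001600 · T[13,2]:12*120543840+39916800=1486442880
[14] T[14,1]:13*479001600+0=6227020800 · T[14,2]:13*1486442880+479001600=19802759040
[15] T[15,2]:14*19802759040+6227020800=283465647360
Read c(15,2) = 283465647360.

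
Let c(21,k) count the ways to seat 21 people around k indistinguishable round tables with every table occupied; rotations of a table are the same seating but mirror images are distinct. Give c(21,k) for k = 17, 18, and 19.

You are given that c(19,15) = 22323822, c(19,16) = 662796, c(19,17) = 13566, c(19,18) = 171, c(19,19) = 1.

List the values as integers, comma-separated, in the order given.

53327946, 1256850, 20615

r20: T_20,16=19×662796+22323822=34916946; T_20,17=19×13566+662796=920550; T_20,18=19×171+13566=16815; T_20,19=19×1+171=190
r21: T_21,17=20×920550+34916946=53327946; T_21,18=20×16815+920550=1256850; T_21,19=20×190+16815=20615
Read c(21,17) = 53327946, c(21,18) = 1256850, c(21,19) = 20615.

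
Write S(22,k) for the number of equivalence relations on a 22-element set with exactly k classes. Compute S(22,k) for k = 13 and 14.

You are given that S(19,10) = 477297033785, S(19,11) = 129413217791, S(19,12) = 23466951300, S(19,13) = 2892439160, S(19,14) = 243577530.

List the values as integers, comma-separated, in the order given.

22496861868481, 3295165281331

row 20: T[20][11]=11·129413217791+477297033785=1900842429486  T[20][12]=12·23466951300+129413217791=411016633391  T[20][13]=13·2892439160+23466951300=61068660380  T[20][14]=14·243577530+2892439160=6302524580
row 21: T[21][12]=12·411016633391+1900842429486=6833042030178  T[21][13]=13·61068660380+411016633391=1204909218331  T[21][14]=14·6302524580+61068660380=149304004500
row 22: T[22][13]=13·1204909218331+6833042030178=22496861868481  T[22][14]=14·149304004500+1204909218331=3295165281331
Read S(22,13) = 22496861868481, S(22,14) = 3295165281331.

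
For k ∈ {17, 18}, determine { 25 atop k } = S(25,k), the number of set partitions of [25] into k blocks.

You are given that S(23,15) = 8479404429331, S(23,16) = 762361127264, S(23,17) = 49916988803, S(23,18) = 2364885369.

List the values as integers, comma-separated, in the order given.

48063331393110, 3275678594925

i=24: T(24,16)=8479404429331+16·762361127264=20677182465555 | T(24,17)=762361127264+17·49916988803=1610949936915 | T(24,18)=49916988803+18·2364885369=92484925445
i=25: T(25,17)=20677182465555+17·1610949936915=48063331393110 | T(25,18)=1610949936915+18·92484925445=3275678594925
Read S(25,17) = 48063331393110, S(25,18) = 3275678594925.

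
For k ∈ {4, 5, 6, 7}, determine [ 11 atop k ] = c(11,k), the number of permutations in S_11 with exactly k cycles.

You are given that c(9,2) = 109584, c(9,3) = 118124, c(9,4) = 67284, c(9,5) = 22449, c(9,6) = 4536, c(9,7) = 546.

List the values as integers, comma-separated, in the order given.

8409500, 3416930, 902055, 157773

i=10: T(10,3)=109584+9·118124=1172700 | T(10,4)=118124+9·67284=723680 | T(10,5)=67284+9·22449=269325 | T(10,6)=22449+9·4536=63273 | T(10,7)=4536+9·546=9450
i=11: T(11,4)=1172700+10·723680=8409500 | T(11,5)=723680+10·269325=3416930 | T(11,6)=269325+10·63273=902055 | T(11,7)=63273+10·9450=157773
Read c(11,4) = 8409500, c(11,5) = 3416930, c(11,6) = 902055, c(11,7) = 157773.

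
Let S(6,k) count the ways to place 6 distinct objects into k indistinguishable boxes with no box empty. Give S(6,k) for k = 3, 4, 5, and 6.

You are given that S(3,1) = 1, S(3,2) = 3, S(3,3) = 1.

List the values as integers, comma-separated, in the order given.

90, 65, 15, 1

@4  (4,1):1·1+0→1, (4,2):3·2+1→7, (4,3):1·3+3→6, (4,4):0·4+1→1
@5  (5,2):7·2+1→15, (5,3):6·3+7→25, (5,4):1·4+6→10, (5,5):0·5+1→1
@6  (6,3):25·3+15→90, (6,4):10·4+25→65, (6,5):1·5+10→15, (6,6):0·6+1→1
Read S(6,3) = 90, S(6,4) = 65, S(6,5) = 15, S(6,6) = 1.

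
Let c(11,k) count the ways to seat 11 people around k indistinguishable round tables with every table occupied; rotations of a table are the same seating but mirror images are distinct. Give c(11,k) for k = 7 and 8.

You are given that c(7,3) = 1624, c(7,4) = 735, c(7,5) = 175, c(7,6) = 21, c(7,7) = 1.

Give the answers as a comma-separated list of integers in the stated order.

157773, 18150

r8: T_8,4=7×735+1624=6769; T_8,5=7×175+735=1960; T_8,6=7×21+175=322; T_8,7=7×1+21=28; T_8,8=7×0+1=1
r9: T_9,5=8×1960+6769=22449; T_9,6=8×322+1960=4536; T_9,7=8×28+322=546; T_9,8=8×1+28=36
r10: T_10,6=9×4536+22449=63273; T_10,7=9×546+4536=9450; T_10,8=9×36+546=870
r11: T_11,7=10×9450+63273=157773; T_11,8=10×870+9450=18150
Read c(11,7) = 157773, c(11,8) = 18150.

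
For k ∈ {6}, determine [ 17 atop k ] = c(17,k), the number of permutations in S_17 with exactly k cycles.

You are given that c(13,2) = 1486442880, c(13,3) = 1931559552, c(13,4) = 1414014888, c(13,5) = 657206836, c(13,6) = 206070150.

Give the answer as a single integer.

@14  (14,3):1931559552·13+1486442880→26596717056, (14,4):1414014888·13+1931559552→20313753096, (14,5):657206836·13+1414014888→9957703756, (14,6):206070150·13+657206836→3336118786
@15  (15,4):20313753096·14+26596717056→310989260400, (15,5):9957703756·14+20313753096→159721605680, (15,6):3336118786·14+9957703756→56663366760
@16  (16,5):159721605680·15+310989260400→2706813345600, (16,6):56663366760·15+159721605680→1009672107080
@17  (17,6):1009672107080·16+2706813345600→18861567058880
Read c(17,6) = 18861567058880.

18861567058880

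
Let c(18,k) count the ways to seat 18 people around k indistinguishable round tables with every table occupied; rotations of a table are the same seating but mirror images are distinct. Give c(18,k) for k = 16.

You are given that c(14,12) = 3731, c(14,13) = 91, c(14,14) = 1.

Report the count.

i=15: T(15,13)=3731+14·91=5005 | T(15,14)=91+14·1=105 | T(15,15)=1+14·0=1
i=16: T(16,14)=5005+15·105=6580 | T(16,15)=105+15·1=120 | T(16,16)=1+15·0=1
i=17: T(17,15)=6580+16·120=8500 | T(17,16)=120+16·1=136
i=18: T(18,16)=8500+17·136=10812
Read c(18,16) = 10812.

10812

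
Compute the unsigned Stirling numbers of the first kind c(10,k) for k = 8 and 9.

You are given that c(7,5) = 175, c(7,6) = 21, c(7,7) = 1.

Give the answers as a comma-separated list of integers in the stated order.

870, 45

r8: T_8,6=7×21+175=322; T_8,7=7×1+21=28; T_8,8=7×0+1=1
r9: T_9,7=8×28+322=546; T_9,8=8×1+28=36; T_9,9=8×0+1=1
r10: T_10,8=9×36+546=870; T_10,9=9×1+36=45
Read c(10,8) = 870, c(10,9) = 45.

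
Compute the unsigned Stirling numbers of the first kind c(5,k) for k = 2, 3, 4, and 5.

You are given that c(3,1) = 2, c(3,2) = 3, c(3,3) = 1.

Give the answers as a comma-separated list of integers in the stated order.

50, 35, 10, 1

[4] T[4,1]:3*2+0=6 · T[4,2]:3*3+2=11 · T[4,3]:3*1+3=6 · T[4,4]:3*0+1=1
[5] T[5,2]:4*11+6=50 · T[5,3]:4*6+11=35 · T[5,4]:4*1+6=10 · T[5,5]:4*0+1=1
Read c(5,2) = 50, c(5,3) = 35, c(5,4) = 10, c(5,5) = 1.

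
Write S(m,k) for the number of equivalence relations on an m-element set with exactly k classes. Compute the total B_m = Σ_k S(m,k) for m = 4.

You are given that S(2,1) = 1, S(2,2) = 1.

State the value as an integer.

i=3: T(3,1)=0+1·1=1 | T(3,2)=1+2·1=3 | T(3,3)=1+3·0=1
i=4: T(4,1)=0+1·1=1 | T(4,2)=1+2·3=7 | T(4,3)=3+3·1=6 | T(4,4)=1+4·0=1
B_4 = ΣS(4,k) = 1+7+6+1 = 15

15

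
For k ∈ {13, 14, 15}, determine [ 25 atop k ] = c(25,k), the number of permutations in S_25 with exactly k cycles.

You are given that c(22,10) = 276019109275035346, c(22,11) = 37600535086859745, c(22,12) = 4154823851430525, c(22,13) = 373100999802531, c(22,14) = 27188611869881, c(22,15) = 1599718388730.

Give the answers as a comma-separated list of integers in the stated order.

13990945200239106865, 1246200069070215000, 92446911376173550

r23: T_23,11=22×37600535086859745+276019109275035346=1103230881185949736; T_23,12=22×4154823851430525+37600535086859745=129006659818331295; T_23,13=22×373100999802531+4154823851430525=12363045847086207; T_23,14=22×27188611869881+373100999802531=971250460939913; T_23,15=22×1599718388730+27188611869881=62382416421941
r24: T_24,12=23×129006659818331295+1103230881185949736=4070384057007569521; T_24,13=23×12363045847086207+129006659818331295=413356714301314056; T_24,14=23×971250460939913+12363045847086207=34701806448704206; T_24,15=23×62382416421941+971250460939913=2406046038644556
r25: T_25,13=24×413356714301314056+4070384057007569521=13990945200239106865; T_25,14=24×34701806448704206+413356714301314056=1246200069070215000; T_25,15=24×2406046038644556+34701806448704206=92446911376173550
Read c(25,13) = 13990945200239106865, c(25,14) = 1246200069070215000, c(25,15) = 92446911376173550.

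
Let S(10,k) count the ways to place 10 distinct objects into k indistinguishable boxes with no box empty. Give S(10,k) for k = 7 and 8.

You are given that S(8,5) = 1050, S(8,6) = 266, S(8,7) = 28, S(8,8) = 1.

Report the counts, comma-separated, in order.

row 9: T[9][6]=6·266+1050=2646  T[9][7]=7·28+266=462  T[9][8]=8·1+28=36
row 10: T[10][7]=7·462+2646=5880  T[10][8]=8·36+462=750
Read S(10,7) = 5880, S(10,8) = 750.

5880, 750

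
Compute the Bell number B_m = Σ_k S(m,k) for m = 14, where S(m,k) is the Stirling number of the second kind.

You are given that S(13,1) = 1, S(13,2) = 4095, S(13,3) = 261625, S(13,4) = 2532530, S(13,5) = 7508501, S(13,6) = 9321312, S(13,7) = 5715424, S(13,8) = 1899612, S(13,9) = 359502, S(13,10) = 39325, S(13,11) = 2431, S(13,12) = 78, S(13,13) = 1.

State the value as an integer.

i=14: T(14,1)=0+1·1=1 | T(14,2)=1+2·4095=8191 | T(14,3)=4095+3·261625=788970 | T(14,4)=261625+4·2532530=10391745 | T(14,5)=2532530+5·7508501=40075035 | T(14,6)=7508501+6·9321312=63436373 | T(14,7)=9321312+7·5715424=49329280 | T(14,8)=5715424+8·1899612=20912320 | T(14,9)=1899612+9·359502=5135130 | T(14,10)=359502+10·39325=752752 | T(14,11)=39325+11·2431=66066 | T(14,12)=2431+12·78=3367 | T(14,13)=78+13·1=91 | T(14,14)=1+14·0=1
B_14 = ΣS(14,k) = 1+8191+788970+10391745+40075035+63436373+49329280+20912320+5135130+752752+66066+3367+91+1 = 190899322

190899322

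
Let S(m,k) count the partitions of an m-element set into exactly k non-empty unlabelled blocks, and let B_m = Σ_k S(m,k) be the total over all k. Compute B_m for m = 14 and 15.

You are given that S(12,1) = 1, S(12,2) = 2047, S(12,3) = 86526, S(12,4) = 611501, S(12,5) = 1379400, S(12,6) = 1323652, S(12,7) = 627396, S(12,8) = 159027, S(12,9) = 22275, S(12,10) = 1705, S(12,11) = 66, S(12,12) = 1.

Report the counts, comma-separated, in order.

@13  (13,1):1·1+0→1, (13,2):2047·2+1→4095, (13,3):86526·3+2047→261625, (13,4):611501·4+86526→2532530, (13,5):1379400·5+611501→7508501, (13,6):1323652·6+1379400→9321312, (13,7):627396·7+1323652→5715424, (13,8):159027·8+627396→1899612, (13,9):22275·9+159027→359502, (13,10):1705·10+22275→39325, (13,11):66·11+1705→2431, (13,12):1·12+66→78, (13,13):0·13+1→1
@14  (14,1):1·1+0→1, (14,2):4095·2+1→8191, (14,3):261625·3+4095→788970, (14,4):2532530·4+261625→10391745, (14,5):7508501·5+2532530→40075035, (14,6):9321312·6+7508501→63436373, (14,7):5715424·7+9321312→49329280, (14,8):1899612·8+5715424→20912320, (14,9):359502·9+1899612→5135130, (14,10):39325·10+359502→752752, (14,11):2431·11+39325→66066, (14,12):78·12+2431→3367, (14,13):1·13+78→91, (14,14):0·14+1→1
@15  (15,1):1·1+0→1, (15,2):8191·2+1→16383, (15,3):788970·3+8191→2375101, (15,4):10391745·4+788970→42355950, (15,5):40075035·5+10391745→210766920, (15,6):63436373·6+40075035→420693273, (15,7):49329280·7+63436373→408741333, (15,8):20912320·8+49329280→216627840, (15,9):5135130·9+20912320→67128490, (15,10):752752·10+5135130→12662650, (15,11):66066·11+752752→1479478, (15,12):3367·12+66066→106470, (15,13):91·13+3367→4550, (15,14):1·14+91→105, (15,15):0·15+1→1
B_14 = ΣS(14,k) = 1+8191+788970+10391745+40075035+63436373+49329280+20912320+5135130+752752+66066+3367+91+1 = 190899322
B_15 = ΣS(15,k) = 1+16383+2375101+42355950+210766920+420693273+408741333+216627840+67128490+12662650+1479478+106470+4550+105+1 = 1382958545

190899322, 1382958545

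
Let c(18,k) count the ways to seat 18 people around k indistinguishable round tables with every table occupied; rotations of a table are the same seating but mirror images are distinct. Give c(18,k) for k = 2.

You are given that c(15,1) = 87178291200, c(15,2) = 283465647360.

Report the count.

@16  (16,1):87178291200·15+0→1307674368000, (16,2):283465647360·15+87178291200→4339163001600
@17  (17,1):1307674368000·16+0→20922789888000, (17,2):4339163001600·16+1307674368000→70734282393600
@18  (18,2):70734282393600·17+20922789888000→1223405590579200
Read c(18,2) = 1223405590579200.

1223405590579200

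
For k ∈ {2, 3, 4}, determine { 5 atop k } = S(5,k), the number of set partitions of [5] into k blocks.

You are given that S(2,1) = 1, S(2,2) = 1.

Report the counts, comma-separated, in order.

15, 25, 10

row 3: T[3][1]=1·1+0=1  T[3][2]=2·1+1=3  T[3][3]=3·0+1=1
row 4: T[4][1]=1·1+0=1  T[4][2]=2·3+1=7  T[4][3]=3·1+3=6  T[4][4]=4·0+1=1
row 5: T[5][2]=2·7+1=15  T[5][3]=3·6+7=25  T[5][4]=4·1+6=10
Read S(5,2) = 15, S(5,3) = 25, S(5,4) = 10.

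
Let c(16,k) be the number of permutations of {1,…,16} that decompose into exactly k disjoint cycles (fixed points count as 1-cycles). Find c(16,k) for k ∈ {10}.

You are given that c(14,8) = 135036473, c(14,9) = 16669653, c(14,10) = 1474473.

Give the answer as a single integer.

928095740

@15  (15,9):16669653·14+135036473→368411615, (15,10):1474473·14+16669653→37312275
@16  (16,10):37312275·15+368411615→928095740
Read c(16,10) = 928095740.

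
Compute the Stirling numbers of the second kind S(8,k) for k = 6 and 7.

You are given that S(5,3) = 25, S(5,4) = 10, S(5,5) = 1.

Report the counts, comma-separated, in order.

266, 28

row 6: T[6][4]=4·10+25=65  T[6][5]=5·1+10=15  T[6][6]=6·0+1=1
row 7: T[7][5]=5·15+65=140  T[7][6]=6·1+15=21  T[7][7]=7·0+1=1
row 8: T[8][6]=6·21+140=266  T[8][7]=7·1+21=28
Read S(8,6) = 266, S(8,7) = 28.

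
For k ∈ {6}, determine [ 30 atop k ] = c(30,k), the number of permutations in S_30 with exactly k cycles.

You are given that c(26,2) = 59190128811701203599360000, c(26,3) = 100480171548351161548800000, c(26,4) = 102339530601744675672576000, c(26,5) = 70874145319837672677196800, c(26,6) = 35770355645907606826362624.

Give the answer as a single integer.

26751280755793398822580822142976

r27: T_27,3=26×100480171548351161548800000+59190128811701203599360000=2671674589068831403868160000; T_27,4=26×102339530601744675672576000+100480171548351161548800000=2761307967193712729035776000; T_27,5=26×70874145319837672677196800+102339530601744675672576000=1945067308917524165279692800; T_27,6=26×35770355645907606826362624+70874145319837672677196800=1000903392113435450162625024
r28: T_28,4=27×2761307967193712729035776000+2671674589068831403868160000=77226989703299075087834112000; T_28,5=27×1945067308917524165279692800+2761307967193712729035776000=55278125307966865191587481600; T_28,6=27×1000903392113435450162625024+1945067308917524165279692800=28969458895980281319670568448
r29: T_29,5=28×55278125307966865191587481600+77226989703299075087834112000=1625014498326371300452283596800; T_29,6=28×28969458895980281319670568448+55278125307966865191587481600=866422974395414742142363398144
r30: T_30,6=29×866422974395414742142363398144+1625014498326371300452283596800=26751280755793398822580822142976
Read c(30,6) = 26751280755793398822580822142976.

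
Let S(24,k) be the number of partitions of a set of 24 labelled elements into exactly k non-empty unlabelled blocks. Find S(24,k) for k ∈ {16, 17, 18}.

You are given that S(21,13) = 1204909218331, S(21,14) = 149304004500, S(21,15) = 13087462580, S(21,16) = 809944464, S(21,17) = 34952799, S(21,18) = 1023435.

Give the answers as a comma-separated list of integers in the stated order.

20677182465555, 1610949936915, 92484925445

@22  (22,14):149304004500·14+1204909218331→3295165281331, (22,15):13087462580·15+149304004500→345615943200, (22,16):809944464·16+13087462580→26046574004, (22,17):34952799·17+809944464→1404142047, (22,18):1023435·18+34952799→53374629
@23  (23,15):345615943200·15+3295165281331→8479404429331, (23,16):26046574004·16+345615943200→762361127264, (23,17):1404142047·17+26046574004→49916988803, (23,18):53374629·18+1404142047→2364885369
@24  (24,16):762361127264·16+8479404429331→20677182465555, (24,17):49916988803·17+762361127264→1610949936915, (24,18):2364885369·18+49916988803→92484925445
Read S(24,16) = 20677182465555, S(24,17) = 1610949936915, S(24,18) = 92484925445.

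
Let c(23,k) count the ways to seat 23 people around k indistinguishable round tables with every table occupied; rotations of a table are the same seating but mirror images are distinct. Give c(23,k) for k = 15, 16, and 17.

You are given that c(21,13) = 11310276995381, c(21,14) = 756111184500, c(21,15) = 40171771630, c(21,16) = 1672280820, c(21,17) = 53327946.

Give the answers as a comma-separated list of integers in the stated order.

62382416421941, 3256091103430, 136717357942

@22  (22,14):756111184500·21+11310276995381→27188611869881, (22,15):40171771630·21+756111184500→1599718388730, (22,16):1672280820·21+40171771630→75289668850, (22,17):53327946·21+1672280820→2792167686
@23  (23,15):1599718388730·22+27188611869881→62382416421941, (23,16):75289668850·22+1599718388730→3256091103430, (23,17):2792167686·22+75289668850→136717357942
Read c(23,15) = 62382416421941, c(23,16) = 3256091103430, c(23,17) = 136717357942.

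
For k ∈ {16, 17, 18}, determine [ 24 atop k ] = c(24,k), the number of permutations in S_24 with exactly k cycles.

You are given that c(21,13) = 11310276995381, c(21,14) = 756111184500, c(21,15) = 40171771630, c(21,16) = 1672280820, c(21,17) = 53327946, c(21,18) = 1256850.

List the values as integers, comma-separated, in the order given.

@22  (22,14):756111184500·21+11310276995381→27188611869881, (22,15):40171771630·21+756111184500→1599718388730, (22,16):1672280820·21+40171771630→75289668850, (22,17):53327946·21+1672280820→2792167686, (22,18):1256850·21+53327946→79721796
@23  (23,15):1599718388730·22+27188611869881→62382416421941, (23,16):75289668850·22+1599718388730→3256091103430, (23,17):2792167686·22+75289668850→136717357942, (23,18):79721796·22+2792167686→4546047198
@24  (24,16):3256091103430·23+62382416421941→137272511800831, (24,17):136717357942·23+3256091103430→6400590336096, (24,18):4546047198·23+136717357942→241276443496
Read c(24,16) = 137272511800831, c(24,17) = 6400590336096, c(24,18) = 241276443496.

137272511800831, 6400590336096, 241276443496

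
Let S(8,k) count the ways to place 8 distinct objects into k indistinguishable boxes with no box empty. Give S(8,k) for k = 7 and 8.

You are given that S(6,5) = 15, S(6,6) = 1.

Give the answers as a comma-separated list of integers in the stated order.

28, 1

i=7: T(7,6)=15+6·1=21 | T(7,7)=1+7·0=1
i=8: T(8,7)=21+7·1=28 | T(8,8)=1+8·0=1
Read S(8,7) = 28, S(8,8) = 1.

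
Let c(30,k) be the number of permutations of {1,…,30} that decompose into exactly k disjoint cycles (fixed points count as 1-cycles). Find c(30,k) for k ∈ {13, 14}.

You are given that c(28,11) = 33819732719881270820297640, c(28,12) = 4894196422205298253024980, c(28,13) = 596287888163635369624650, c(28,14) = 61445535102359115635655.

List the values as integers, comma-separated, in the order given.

@29  (29,12):4894196422205298253024980·28+33819732719881270820297640→170857232541629621904997080, (29,13):596287888163635369624650·28+4894196422205298253024980→21590257290787088602515180, (29,14):61445535102359115635655·28+596287888163635369624650→2316762871029690607422990
@30  (30,13):21590257290787088602515180·29+170857232541629621904997080→796974693974455191377937300, (30,14):2316762871029690607422990·29+21590257290787088602515180→88776380550648116217781890
Read c(30,13) = 796974693974455191377937300, c(30,14) = 88776380550648116217781890.

796974693974455191377937300, 88776380550648116217781890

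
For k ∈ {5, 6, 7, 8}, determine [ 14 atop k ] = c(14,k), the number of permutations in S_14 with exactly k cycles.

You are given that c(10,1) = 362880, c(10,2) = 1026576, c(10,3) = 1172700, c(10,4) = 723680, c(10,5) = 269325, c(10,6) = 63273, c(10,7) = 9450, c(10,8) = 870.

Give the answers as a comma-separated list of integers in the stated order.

9957703756, 3336118786, 790943153, 135036473

@11  (11,2):1026576·10+362880→10628640, (11,3):1172700·10+1026576→12753576, (11,4):723680·10+1172700→8409500, (11,5):269325·10+723680→3416930, (11,6):63273·10+269325→902055, (11,7):9450·10+63273→157773, (11,8):870·10+9450→18150
@12  (12,3):12753576·11+10628640→150917976, (12,4):8409500·11+12753576→105258076, (12,5):3416930·11+8409500→45995730, (12,6):902055·11+3416930→13339535, (12,7):157773·11+902055→2637558, (12,8):18150·11+157773→357423
@13  (13,4):105258076·12+150917976→1414014888, (13,5):45995730·12+105258076→657206836, (13,6):13339535·12+45995730→206070150, (13,7):2637558·12+13339535→44990231, (13,8):357423·12+2637558→6926634
@14  (14,5):657206836·13+1414014888→9957703756, (14,6):206070150·13+657206836→3336118786, (14,7):44990231·13+206070150→790943153, (14,8):6926634·13+44990231→135036473
Read c(14,5) = 9957703756, c(14,6) = 3336118786, c(14,7) = 790943153, c(14,8) = 135036473.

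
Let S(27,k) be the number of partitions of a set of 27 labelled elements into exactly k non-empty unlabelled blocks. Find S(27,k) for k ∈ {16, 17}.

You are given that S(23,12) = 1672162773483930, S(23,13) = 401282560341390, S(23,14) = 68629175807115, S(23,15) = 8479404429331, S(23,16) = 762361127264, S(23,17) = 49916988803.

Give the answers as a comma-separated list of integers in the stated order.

row 24: T[24][13]=13·401282560341390+1672162773483930=6888836057922000  T[24][14]=14·68629175807115+401282560341390=1362091021641000  T[24][15]=15·8479404429331+68629175807115=195820242247080  T[24][16]=16·762361127264+8479404429331=20677182465555  T[24][17]=17·49916988803+762361127264=1610949936915
row 25: T[25][14]=14·1362091021641000+6888836057922000=25958110360896000  T[25][15]=15·195820242247080+1362091021641000=4299394655347200  T[25][16]=16·20677182465555+195820242247080=526655161695960  T[25][17]=17·1610949936915+20677182465555=48063331393110
row 26: T[26][15]=15·4299394655347200+25958110360896000=90449030191104000  T[26][16]=16·526655161695960+4299394655347200=12725877242482560  T[26][17]=17·48063331393110+526655161695960=1343731795378830
row 27: T[27][16]=16·12725877242482560+90449030191104000=294063066070824960  T[27][17]=17·1343731795378830+12725877242482560=35569317763922670
Read S(27,16) = 294063066070824960, S(27,17) = 35569317763922670.

294063066070824960, 35569317763922670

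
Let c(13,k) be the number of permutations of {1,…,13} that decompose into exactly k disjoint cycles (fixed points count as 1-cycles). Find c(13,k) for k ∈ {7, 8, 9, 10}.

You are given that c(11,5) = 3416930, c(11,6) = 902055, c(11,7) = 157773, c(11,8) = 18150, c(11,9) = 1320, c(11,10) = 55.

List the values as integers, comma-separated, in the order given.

44990231, 6926634, 749463, 55770

r12: T_12,6=11×902055+3416930=13339535; T_12,7=11×157773+902055=2637558; T_12,8=11×18150+157773=357423; T_12,9=11×1320+18150=32670; T_12,10=11×55+1320=1925
r13: T_13,7=12×2637558+13339535=44990231; T_13,8=12×357423+2637558=6926634; T_13,9=12×32670+357423=749463; T_13,10=12×1925+32670=55770
Read c(13,7) = 44990231, c(13,8) = 6926634, c(13,9) = 749463, c(13,10) = 55770.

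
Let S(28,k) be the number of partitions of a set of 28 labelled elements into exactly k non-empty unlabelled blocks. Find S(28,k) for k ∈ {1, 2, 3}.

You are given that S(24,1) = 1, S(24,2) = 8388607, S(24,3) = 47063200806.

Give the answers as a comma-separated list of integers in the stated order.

1, 134217727, 3812664524766

i=25: T(25,1)=0+1·1=1 | T(25,2)=1+2·8388607=16777215 | T(25,3)=8388607+3·47063200806=141197991025
i=26: T(26,1)=0+1·1=1 | T(26,2)=1+2·16777215=33554431 | T(26,3)=16777215+3·141197991025=423610750290
i=27: T(27,1)=0+1·1=1 | T(27,2)=1+2·33554431=67108863 | T(27,3)=33554431+3·423610750290=1270865805301
i=28: T(28,1)=0+1·1=1 | T(28,2)=1+2·67108863=134217727 | T(28,3)=67108863+3·1270865805301=3812664524766
Read S(28,1) = 1, S(28,2) = 134217727, S(28,3) = 3812664524766.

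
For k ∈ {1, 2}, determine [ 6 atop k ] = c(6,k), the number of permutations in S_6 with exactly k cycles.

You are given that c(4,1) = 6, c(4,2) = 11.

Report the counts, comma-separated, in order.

120, 274

i=5: T(5,1)=0+4·6=24 | T(5,2)=6+4·11=50
i=6: T(6,1)=0+5·24=120 | T(6,2)=24+5·50=274
Read c(6,1) = 120, c(6,2) = 274.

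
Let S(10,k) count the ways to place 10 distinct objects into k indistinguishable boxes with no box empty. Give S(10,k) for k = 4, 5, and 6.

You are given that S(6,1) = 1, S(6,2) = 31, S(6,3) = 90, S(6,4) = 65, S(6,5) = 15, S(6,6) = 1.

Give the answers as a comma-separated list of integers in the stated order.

[7] T[7,1]:1*1+0=1 · T[7,2]:2*31+1=63 · T[7,3]:3*90+31=301 · T[7,4]:4*65+90=350 · T[7,5]:5*15+65=140 · T[7,6]:6*1+15=21
[8] T[8,2]:2*63+1=127 · T[8,3]:3*301+63=966 · T[8,4]:4*350+301=1701 · T[8,5]:5*140+350=1050 · T[8,6]:6*21+140=266
[9] T[9,3]:3*966+127=3025 · T[9,4]:4*1701+966=7770 · T[9,5]:5*1050+1701=6951 · T[9,6]:6*266+1050=2646
[10] T[10,4]:4*7770+3025=34105 · T[10,5]:5*6951+7770=42525 · T[10,6]:6*2646+6951=22827
Read S(10,4) = 34105, S(10,5) = 42525, S(10,6) = 22827.

34105, 42525, 22827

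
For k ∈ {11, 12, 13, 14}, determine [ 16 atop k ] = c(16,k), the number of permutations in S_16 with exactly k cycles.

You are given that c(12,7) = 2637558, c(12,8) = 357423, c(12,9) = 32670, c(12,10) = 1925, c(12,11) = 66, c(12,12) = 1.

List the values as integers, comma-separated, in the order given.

78558480, 4899622, 218400, 6580

r13: T_13,8=12×357423+2637558=6926634; T_13,9=12×32670+357423=749463; T_13,10=12×1925+32670=55770; T_13,11=12×66+1925=2717; T_13,12=12×1+66=78; T_13,13=12×0+1=1
r14: T_14,9=13×749463+6926634=16669653; T_14,10=13×55770+749463=1474473; T_14,11=13×2717+55770=91091; T_14,12=13×78+2717=3731; T_14,13=13×1+78=91; T_14,14=13×0+1=1
r15: T_15,10=14×1474473+16669653=37312275; T_15,11=14×91091+1474473=2749747; T_15,12=14×3731+91091=143325; T_15,13=14×91+3731=5005; T_15,14=14×1+91=105
r16: T_16,11=15×2749747+37312275=78558480; T_16,12=15×143325+2749747=4899622; T_16,13=15×5005+143325=218400; T_16,14=15×105+5005=6580
Read c(16,11) = 78558480, c(16,12) = 4899622, c(16,13) = 218400, c(16,14) = 6580.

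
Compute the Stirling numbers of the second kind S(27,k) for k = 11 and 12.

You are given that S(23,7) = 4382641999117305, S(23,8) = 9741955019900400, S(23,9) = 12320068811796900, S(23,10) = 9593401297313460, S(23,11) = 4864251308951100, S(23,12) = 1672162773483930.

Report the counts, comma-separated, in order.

123519417123830092365, 71823166587281982600

r24: T_24,8=8×9741955019900400+4382641999117305=82318282158320505; T_24,9=9×12320068811796900+9741955019900400=120622574326072500; T_24,10=10×9593401297313460+12320068811796900=108254081784931500; T_24,11=11×4864251308951100+9593401297313460=63100165695775560; T_24,12=12×1672162773483930+4864251308951100=24930204590758260
r25: T_25,9=9×120622574326072500+82318282158320505=1167921451092973005; T_25,10=10×108254081784931500+120622574326072500=1203163392175387500; T_25,11=11×63100165695775560+108254081784931500=802355904438462660; T_25,12=12×24930204590758260+63100165695775560=362262620784874680
r26: T_26,10=10×1203163392175387500+1167921451092973005=13199555372846848005; T_26,11=11×802355904438462660+1203163392175387500=10029078340998476760; T_26,12=12×362262620784874680+802355904438462660=5149507353856958820
r27: T_27,11=11×10029078340998476760+13199555372846848005=123519417123830092365; T_27,12=12×5149507353856958820+10029078340998476760=71823166587281982600
Read S(27,11) = 123519417123830092365, S(27,12) = 71823166587281982600.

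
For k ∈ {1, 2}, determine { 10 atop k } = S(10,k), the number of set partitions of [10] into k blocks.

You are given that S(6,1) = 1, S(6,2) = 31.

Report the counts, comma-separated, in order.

1, 511

[7] T[7,1]:1*1+0=1 · T[7,2]:2*31+1=63
[8] T[8,1]:1*1+0=1 · T[8,2]:2*63+1=127
[9] T[9,1]:1*1+0=1 · T[9,2]:2*127+1=255
[10] T[10,1]:1*1+0=1 · T[10,2]:2*255+1=511
Read S(10,1) = 1, S(10,2) = 511.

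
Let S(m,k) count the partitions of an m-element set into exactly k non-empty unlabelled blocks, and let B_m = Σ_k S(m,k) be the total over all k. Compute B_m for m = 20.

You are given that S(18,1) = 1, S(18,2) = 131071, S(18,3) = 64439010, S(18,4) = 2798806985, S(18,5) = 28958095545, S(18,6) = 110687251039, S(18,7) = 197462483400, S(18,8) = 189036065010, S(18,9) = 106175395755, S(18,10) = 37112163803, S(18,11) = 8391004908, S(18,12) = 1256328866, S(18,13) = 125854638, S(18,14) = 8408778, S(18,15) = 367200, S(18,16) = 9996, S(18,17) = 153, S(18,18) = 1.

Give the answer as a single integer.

51724158235372

@19  (19,1):1·1+0→1, (19,2):131071·2+1→262143, (19,3):64439010·3+131071→193448101, (19,4):2798806985·4+64439010→11259666950, (19,5):28958095545·5+2798806985→147589284710, (19,6):110687251039·6+28958095545→693081601779, (19,7):197462483400·7+110687251039→1492924634839, (19,8):189036065010·8+197462483400→1709751003480, (19,9):106175395755·9+189036065010→1144614626805, (19,10):37112163803·10+106175395755→477297033785, (19,11):8391004908·11+37112163803→129413217791, (19,12):1256328866·12+8391004908→23466951300, (19,13):125854638·13+1256328866→2892439160, (19,14):8408778·14+125854638→243577530, (19,15):367200·15+8408778→13916778, (19,16):9996·16+367200→527136, (19,17):153·17+9996→12597, (19,18):1·18+153→171, (19,19):0·19+1→1
@20  (20,1):1·1+0→1, (20,2):262143·2+1→524287, (20,3):193448101·3+262143→580606446, (20,4):11259666950·4+193448101→45232115901, (20,5):147589284710·5+11259666950→749206090500, (20,6):693081601779·6+147589284710→4306078895384, (20,7):1492924634839·7+693081601779→11143554045652, (20,8):1709751003480·8+1492924634839→15170932662679, (20,9):1144614626805·9+1709751003480→12011282644725, (20,10):477297033785·10+1144614626805→5917584964655, (20,11):129413217791·11+477297033785→1900842429486, (20,12):23466951300·12+129413217791→411016633391, (20,13):2892439160·13+23466951300→61068660380, (20,14):243577530·14+2892439160→6302524580, (20,15):13916778·15+243577530→452329200, (20,16):527136·16+13916778→22350954, (20,17):12597·17+527136→741285, (20,18):171·18+12597→15675, (20,19):1·19+171→190, (20,20):0·20+1→1
B_20 = ΣS(20,k) = 1+524287+580606446+45232115901+749206090500+4306078895384+11143554045652+15170932662679+12011282644725+5917584964655+1900842429486+411016633391+61068660380+6302524580+452329200+22350954+741285+15675+190+1 = 51724158235372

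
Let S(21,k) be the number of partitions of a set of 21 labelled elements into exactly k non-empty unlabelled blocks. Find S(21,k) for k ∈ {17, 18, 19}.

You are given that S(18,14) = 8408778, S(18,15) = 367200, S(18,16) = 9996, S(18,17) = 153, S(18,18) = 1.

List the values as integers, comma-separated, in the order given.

row 19: T[19][15]=15·367200+8408778=13916778  T[19][16]=16·9996+367200=527136  T[19][17]=17·153+9996=12597  T[19][18]=18·1+153=171  T[19][19]=19·0+1=1
row 20: T[20][16]=16·527136+13916778=22350954  T[20][17]=17·12597+527136=741285  T[20][18]=18·171+12597=15675  T[20][19]=19·1+171=190
row 21: T[21][17]=17·741285+22350954=34952799  T[21][18]=18·15675+741285=1023435  T[21][19]=19·190+15675=19285
Read S(21,17) = 34952799, S(21,18) = 1023435, S(21,19) = 19285.

34952799, 1023435, 19285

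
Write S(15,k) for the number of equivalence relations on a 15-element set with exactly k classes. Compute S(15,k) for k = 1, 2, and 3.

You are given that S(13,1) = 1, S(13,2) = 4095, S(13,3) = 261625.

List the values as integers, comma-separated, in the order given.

@14  (14,1):1·1+0→1, (14,2):4095·2+1→8191, (14,3):261625·3+4095→788970
@15  (15,1):1·1+0→1, (15,2):8191·2+1→16383, (15,3):788970·3+8191→2375101
Read S(15,1) = 1, S(15,2) = 16383, S(15,3) = 2375101.

1, 16383, 2375101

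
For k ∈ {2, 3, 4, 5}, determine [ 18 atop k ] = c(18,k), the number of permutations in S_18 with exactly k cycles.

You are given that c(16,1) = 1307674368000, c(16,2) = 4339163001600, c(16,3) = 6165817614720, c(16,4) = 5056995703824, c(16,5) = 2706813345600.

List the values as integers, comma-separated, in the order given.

r17: T_17,1=16×1307674368000+0=20922789888000; T_17,2=16×4339163001600+1307674368000=70734282393600; T_17,3=16×6165817614720+4339163001600=102992244837120; T_17,4=16×5056995703824+6165817614720=87077748875904; T_17,5=16×2706813345600+5056995703824=48366009233424
r18: T_18,2=17×70734282393600+20922789888000=1223405590579200; T_18,3=17×102992244837120+70734282393600=1821602444624640; T_18,4=17×87077748875904+102992244837120=1583313975727488; T_18,5=17×48366009233424+87077748875904=909299905844112
Read c(18,2) = 1223405590579200, c(18,3) = 1821602444624640, c(18,4) = 1583313975727488, c(18,5) = 909299905844112.

1223405590579200, 1821602444624640, 1583313975727488, 909299905844112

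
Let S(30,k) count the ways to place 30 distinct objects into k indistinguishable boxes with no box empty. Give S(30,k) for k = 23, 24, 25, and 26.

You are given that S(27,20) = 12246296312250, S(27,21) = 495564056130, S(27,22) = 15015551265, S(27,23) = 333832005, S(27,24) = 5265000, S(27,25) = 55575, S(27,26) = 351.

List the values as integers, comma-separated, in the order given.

@28  (28,21):495564056130·21+12246296312250→22653141490980, (28,22):15015551265·22+495564056130→825906183960, (28,23):333832005·23+15015551265→22693687380, (28,24):5265000·24+333832005→460192005, (28,25):55575·25+5265000→6654375, (28,26):351·26+55575→64701
@29  (29,22):825906183960·22+22653141490980→40823077538100, (29,23):22693687380·23+825906183960→1347860993700, (29,24):460192005·24+22693687380→33738295500, (29,25):6654375·25+460192005→626551380, (29,26):64701·26+6654375→8336601
@30  (30,23):1347860993700·23+40823077538100→71823880393200, (30,24):33738295500·24+1347860993700→2157580085700, (30,25):626551380·25+33738295500→49402080000, (30,26):8336601·26+626551380→843303006
Read S(30,23) = 71823880393200, S(30,24) = 2157580085700, S(30,25) = 49402080000, S(30,26) = 843303006.

71823880393200, 2157580085700, 49402080000, 843303006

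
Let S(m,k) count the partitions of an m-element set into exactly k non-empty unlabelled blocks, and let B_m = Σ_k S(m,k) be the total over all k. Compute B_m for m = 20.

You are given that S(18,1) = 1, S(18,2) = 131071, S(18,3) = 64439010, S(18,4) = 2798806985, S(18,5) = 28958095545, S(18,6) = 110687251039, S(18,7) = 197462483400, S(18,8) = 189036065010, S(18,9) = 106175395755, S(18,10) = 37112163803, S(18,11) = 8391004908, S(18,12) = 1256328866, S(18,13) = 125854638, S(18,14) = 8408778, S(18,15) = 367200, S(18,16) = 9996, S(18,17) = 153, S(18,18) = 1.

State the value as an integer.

51724158235372

@19  (19,1):1·1+0→1, (19,2):131071·2+1→262143, (19,3):64439010·3+131071→193448101, (19,4):2798806985·4+64439010→11259666950, (19,5):28958095545·5+2798806985→147589284710, (19,6):110687251039·6+28958095545→693081601779, (19,7):197462483400·7+110687251039→1492924634839, (19,8):189036065010·8+197462483400→1709751003480, (19,9):106175395755·9+189036065010→1144614626805, (19,10):37112163803·10+106175395755→477297033785, (19,11):8391004908·11+37112163803→129413217791, (19,12):1256328866·12+8391004908→23466951300, (19,13):125854638·13+1256328866→2892439160, (19,14):8408778·14+125854638→243577530, (19,15):367200·15+8408778→13916778, (19,16):9996·16+367200→527136, (19,17):153·17+9996→12597, (19,18):1·18+153→171, (19,19):0·19+1→1
@20  (20,1):1·1+0→1, (20,2):262143·2+1→524287, (20,3):193448101·3+262143→580606446, (20,4):11259666950·4+193448101→45232115901, (20,5):147589284710·5+11259666950→749206090500, (20,6):693081601779·6+147589284710→4306078895384, (20,7):1492924634839·7+693081601779→11143554045652, (20,8):1709751003480·8+1492924634839→15170932662679, (20,9):1144614626805·9+1709751003480→12011282644725, (20,10):477297033785·10+1144614626805→5917584964655, (20,11):129413217791·11+477297033785→1900842429486, (20,12):23466951300·12+129413217791→411016633391, (20,13):2892439160·13+23466951300→61068660380, (20,14):243577530·14+2892439160→6302524580, (20,15):13916778·15+243577530→452329200, (20,16):527136·16+13916778→22350954, (20,17):12597·17+527136→741285, (20,18):171·18+12597→15675, (20,19):1·19+171→190, (20,20):0·20+1→1
B_20 = ΣS(20,k) = 1+524287+580606446+45232115901+749206090500+4306078895384+11143554045652+15170932662679+12011282644725+5917584964655+1900842429486+411016633391+61068660380+6302524580+452329200+22350954+741285+15675+190+1 = 51724158235372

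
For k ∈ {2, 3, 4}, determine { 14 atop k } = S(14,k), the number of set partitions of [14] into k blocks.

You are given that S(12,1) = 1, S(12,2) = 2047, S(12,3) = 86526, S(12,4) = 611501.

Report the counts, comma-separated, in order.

8191, 788970, 10391745

r13: T_13,1=1×1+0=1; T_13,2=2×2047+1=4095; T_13,3=3×86526+2047=261625; T_13,4=4×611501+86526=2532530
r14: T_14,2=2×4095+1=8191; T_14,3=3×261625+4095=788970; T_14,4=4×2532530+261625=10391745
Read S(14,2) = 8191, S(14,3) = 788970, S(14,4) = 10391745.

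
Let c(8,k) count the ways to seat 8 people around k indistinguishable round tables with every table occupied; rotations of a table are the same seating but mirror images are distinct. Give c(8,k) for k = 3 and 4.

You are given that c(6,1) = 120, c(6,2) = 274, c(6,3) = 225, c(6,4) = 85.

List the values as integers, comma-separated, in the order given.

13132, 6769

row 7: T[7][2]=6·274+120=1764  T[7][3]=6·225+274=1624  T[7][4]=6·85+225=735
row 8: T[8][3]=7·1624+1764=13132  T[8][4]=7·735+1624=6769
Read c(8,3) = 13132, c(8,4) = 6769.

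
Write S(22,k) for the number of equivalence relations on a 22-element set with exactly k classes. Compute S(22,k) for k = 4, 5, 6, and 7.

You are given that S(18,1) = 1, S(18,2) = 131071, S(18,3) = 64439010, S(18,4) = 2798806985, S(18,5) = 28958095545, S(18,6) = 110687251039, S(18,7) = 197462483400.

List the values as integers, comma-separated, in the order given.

727778623825, 19137821912055, 163305339345225, 602762379967440

r19: T_19,1=1×1+0=1; T_19,2=2×131071+1=262143; T_19,3=3×64439010+131071=193448101; T_19,4=4×2798806985+64439010=11259666950; T_19,5=5×28958095545+2798806985=147589284710; T_19,6=6×110687251039+28958095545=693081601779; T_19,7=7×197462483400+110687251039=1492924634839
r20: T_20,2=2×262143+1=524287; T_20,3=3×193448101+262143=580606446; T_20,4=4×11259666950+193448101=45232115901; T_20,5=5×147589284710+11259666950=749206090500; T_20,6=6×693081601779+147589284710=4306078895384; T_20,7=7×1492924634839+693081601779=11143554045652
r21: T_21,3=3×580606446+524287=1742343625; T_21,4=4×45232115901+580606446=181509070050; T_21,5=5×749206090500+45232115901=3791262568401; T_21,6=6×4306078895384+749206090500=26585679462804; T_21,7=7×11143554045652+4306078895384=82310957214948
r22: T_22,4=4×181509070050+1742343625=727778623825; T_22,5=5×3791262568401+181509070050=19137821912055; T_22,6=6×26585679462804+3791262568401=163305339345225; T_22,7=7×82310957214948+26585679462804=602762379967440
Read S(22,4) = 727778623825, S(22,5) = 19137821912055, S(22,6) = 163305339345225, S(22,7) = 602762379967440.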